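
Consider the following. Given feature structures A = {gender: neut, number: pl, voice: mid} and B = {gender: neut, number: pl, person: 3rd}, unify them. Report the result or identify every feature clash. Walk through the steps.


Compare features:
gender: A=neut vs B=neut -> unified: neut
number: A=pl vs B=pl -> unified: pl
person: A=_ vs B=3rd -> unified: 3rd
voice: A=mid vs B=_ -> unified: mid
No clashes found.

Unified: {gender: neut, number: pl, person: 3rd, voice: mid}


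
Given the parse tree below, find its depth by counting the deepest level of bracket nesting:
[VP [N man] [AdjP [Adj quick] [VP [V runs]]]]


Count bracket nesting levels:
'[' at pos 0: depth = 1
'[' at pos 4: depth = 2
'[' at pos 12: depth = 2
'[' at pos 18: depth = 3
'[' at pos 30: depth = 3
'[' at pos 34: depth = 4
Maximum depth reached: 4

4


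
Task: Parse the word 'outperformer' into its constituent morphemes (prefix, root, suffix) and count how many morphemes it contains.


Step 1: Identify prefix: 'out' (meaning: surpass)
Step 2: Identify root: 'perform'
Step 3: Identify suffix(es): 'er'
Decomposition: out- (prefix: surpass) + perform (root) + -er (suffix: one who)
Total morphemes: 3

3 morphemes (out- (prefix: surpass) + perform (root) + -er (suffix: one who))


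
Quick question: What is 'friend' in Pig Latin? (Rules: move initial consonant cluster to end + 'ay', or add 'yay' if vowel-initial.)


'friend': move consonant cluster 'fr' to end and add 'ay': 'iendfray'.

iendfray


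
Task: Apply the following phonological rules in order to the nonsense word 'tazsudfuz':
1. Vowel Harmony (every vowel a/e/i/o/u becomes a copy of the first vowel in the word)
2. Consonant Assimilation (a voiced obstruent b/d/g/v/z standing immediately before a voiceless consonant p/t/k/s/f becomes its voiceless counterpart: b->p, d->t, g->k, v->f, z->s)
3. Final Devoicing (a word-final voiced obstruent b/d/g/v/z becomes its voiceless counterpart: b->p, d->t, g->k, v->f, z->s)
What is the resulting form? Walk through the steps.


Starting form: 'tazsudfuz'
Rule 1: Vowel Harmony: all vowels become 'a' (matching first vowel). 'tazsudfuz' -> 'tazsadfaz'
Rule 2: Consonant Assimilation: voiced obstruent before voiceless consonant becomes voiceless ('zs' -> 'ss', 'df' -> 'tf'). 'tazsadfaz' -> 'tassatfaz'
Rule 3: Final Devoicing: word-final voiced obstruent 'z' becomes voiceless 's'. 'tassatfaz' -> 'tassatfas'
Final form: 'tassatfas'

tassatfas


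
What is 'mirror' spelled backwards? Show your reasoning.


Reverse 'mirror' character by character: 'rorrim'.

rorrim


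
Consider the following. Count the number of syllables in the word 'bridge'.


Break 'bridge' into syllables: bridge -> bridge = 1 syllable

1 syllable


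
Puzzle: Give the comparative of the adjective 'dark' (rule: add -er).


Apply comparative formation (add -er): 'dark' -> 'darker'.

darker


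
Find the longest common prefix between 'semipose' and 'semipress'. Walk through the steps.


Compare from the start: 5 characters match: 'semip'. Mismatch at position 6: 'o' vs 'r'.

semip


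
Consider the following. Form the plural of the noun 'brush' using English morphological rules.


Apply rule: Add -es (sibilant/fricative ending). 'brush' becomes 'brushes'.

brushes


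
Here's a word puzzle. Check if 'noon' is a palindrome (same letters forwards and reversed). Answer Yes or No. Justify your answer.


Forward: 'noon'
Reversed: 'noon'
They are identical.

Yes


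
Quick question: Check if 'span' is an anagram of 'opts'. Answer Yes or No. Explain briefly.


Sorted letters of 'span': 'anps'
Sorted letters of 'opts': 'opst'
They do not match.

No


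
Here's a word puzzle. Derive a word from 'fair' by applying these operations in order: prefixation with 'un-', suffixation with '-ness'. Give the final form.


Step 1: Add prefix 'un-' to 'fair' = 'unfair'
Step 2: Add suffix '-ness' to 'unfair' = 'unfairness'

unfairness


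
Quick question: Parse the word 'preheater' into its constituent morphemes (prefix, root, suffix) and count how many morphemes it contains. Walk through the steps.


Step 1: Identify prefix: 'pre' (meaning: before)
Step 2: Identify root: 'heat'
Step 3: Identify suffix(es): 'er'
Decomposition: pre- (prefix: before) + heat (root) + -er (suffix: one who)
Total morphemes: 3

3 morphemes (pre- (prefix: before) + heat (root) + -er (suffix: one who))


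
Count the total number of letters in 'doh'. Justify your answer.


Spell out 'doh' and number each letter: d(1), o(2), h(3). Total: 3 letters.

3


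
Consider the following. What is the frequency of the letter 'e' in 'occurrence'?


Letter 'e' in 'occurrence': found at position(s) 7, 10 = 2 occurrence(s).

2


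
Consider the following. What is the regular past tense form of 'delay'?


Apply rule: Add -ed. 'delay' becomes 'delayed'.

delayed


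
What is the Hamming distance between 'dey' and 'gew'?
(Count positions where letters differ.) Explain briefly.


Alignment:
Position 1: 'd' vs 'g' = DIFFER
Position 2: 'e' vs 'e' = match
Position 3: 'y' vs 'w' = DIFFER
Total differences: 2

2


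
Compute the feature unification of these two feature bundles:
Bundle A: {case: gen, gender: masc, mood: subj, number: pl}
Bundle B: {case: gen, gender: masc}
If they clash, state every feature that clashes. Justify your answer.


Compare features:
case: A=gen vs B=gen -> unified: gen
gender: A=masc vs B=masc -> unified: masc
mood: A=subj vs B=_ -> unified: subj
number: A=pl vs B=_ -> unified: pl
No clashes found.

Unified: {case: gen, gender: masc, mood: subj, number: pl}


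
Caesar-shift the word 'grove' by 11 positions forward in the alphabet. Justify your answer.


Shift each letter by 11: g -> r, r -> c, o -> z, v -> g, e -> p. Result: 'rczgp'.

rczgp


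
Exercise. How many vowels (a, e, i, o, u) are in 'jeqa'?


Vowels in 'jeqa': e, a = 2 vowels.

2


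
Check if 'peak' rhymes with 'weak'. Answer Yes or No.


Rime (stressed vowel + following sounds) of 'peak': -eak = /iːk/
Rime of 'weak': -eak = /iːk/
/iːk/ and /iːk/ are the same ending sound, so the words rhyme.

Yes


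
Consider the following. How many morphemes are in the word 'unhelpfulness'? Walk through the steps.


Decomposition: un- (prefix) + help (root) + -ful (suffix) + -ness (suffix) = 4 morpheme(s)

4 morphemes


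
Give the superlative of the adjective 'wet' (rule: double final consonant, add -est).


Apply superlative formation (double final consonant, add -est): 'wet' -> 'wettest'.

wettest


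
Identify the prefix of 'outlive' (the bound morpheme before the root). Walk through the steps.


The word 'outlive' = 'out' (prefix) + 'live' (root). The prefix is 'out'.

out


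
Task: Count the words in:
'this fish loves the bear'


Split into words: this | fish | loves | the | bear = 5 words.

5


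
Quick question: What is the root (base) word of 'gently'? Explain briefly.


Remove suffix '-ly' from 'gently' to get root 'gentle'.

gentle


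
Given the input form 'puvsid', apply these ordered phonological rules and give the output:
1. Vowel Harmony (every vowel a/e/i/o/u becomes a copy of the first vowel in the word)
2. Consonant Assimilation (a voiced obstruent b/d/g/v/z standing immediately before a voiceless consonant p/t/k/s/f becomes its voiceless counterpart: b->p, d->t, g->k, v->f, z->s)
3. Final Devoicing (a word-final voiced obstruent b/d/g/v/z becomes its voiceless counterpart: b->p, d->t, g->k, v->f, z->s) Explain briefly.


Starting form: 'puvsid'
Rule 1: Vowel Harmony: all vowels become 'u' (matching first vowel). 'puvsid' -> 'puvsud'
Rule 2: Consonant Assimilation: voiced obstruent before voiceless consonant becomes voiceless ('vs' -> 'fs'). 'puvsud' -> 'pufsud'
Rule 3: Final Devoicing: word-final voiced obstruent 'd' becomes voiceless 't'. 'pufsud' -> 'pufsut'
Final form: 'pufsut'

pufsut


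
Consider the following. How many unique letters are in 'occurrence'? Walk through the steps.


Unique letters in 'occurrence': {c, e, n, o, r, u} = 6 distinct letters.

6


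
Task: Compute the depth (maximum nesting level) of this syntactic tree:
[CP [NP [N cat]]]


Count bracket nesting levels:
'[' at pos 0: depth = 1
'[' at pos 4: depth = 2
'[' at pos 8: depth = 3
Maximum depth reached: 3

3


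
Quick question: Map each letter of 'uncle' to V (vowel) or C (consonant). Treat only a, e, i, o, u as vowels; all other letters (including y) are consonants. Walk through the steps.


Letter mapping: u = V, n = C, c = C, l = C, e = V.

VCCCV


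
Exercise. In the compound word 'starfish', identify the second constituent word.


Split 'starfish' into 'star' + 'fish'. The second part is 'fish'.

fish


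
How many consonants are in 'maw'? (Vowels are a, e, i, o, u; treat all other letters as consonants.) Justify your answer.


Consonants in 'maw': m, w = 2 consonants.

2


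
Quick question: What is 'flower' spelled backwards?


Reverse 'flower' character by character: 'rewolf'.

rewolf


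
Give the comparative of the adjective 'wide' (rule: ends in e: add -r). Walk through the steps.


Apply comparative formation (ends in e: add -r): 'wide' -> 'wider'.

wider


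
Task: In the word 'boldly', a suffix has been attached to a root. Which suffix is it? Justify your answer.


The word 'boldly' = 'bold' (root) + '-ly' (suffix). The suffix is '-ly'.

ly


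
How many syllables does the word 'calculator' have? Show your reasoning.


Break 'calculator' into syllables: cal-cu-la-tor -> cal | cu | la | tor = 4 syllables

4 syllables


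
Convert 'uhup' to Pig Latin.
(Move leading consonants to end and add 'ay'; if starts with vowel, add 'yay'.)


'uhup' starts with a vowel, so add 'yay': 'uhupyay'.

uhupyay


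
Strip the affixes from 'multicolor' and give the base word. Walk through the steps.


Remove prefix 'multi' from 'multicolor' to get root 'color'.

color


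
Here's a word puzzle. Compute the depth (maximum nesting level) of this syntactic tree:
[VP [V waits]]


Count bracket nesting levels:
'[' at pos 0: depth = 1
'[' at pos 4: depth = 2
Maximum depth reached: 2

2


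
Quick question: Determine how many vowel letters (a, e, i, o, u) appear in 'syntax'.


Vowels in 'syntax': a = 1 vowels.

1


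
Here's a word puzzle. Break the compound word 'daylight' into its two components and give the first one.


Split 'daylight' into 'day' + 'light'. The first part is 'day'.

day


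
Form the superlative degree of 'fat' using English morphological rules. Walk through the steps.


Apply superlative formation (double final consonant, add -est): 'fat' -> 'fattest'.

fattest


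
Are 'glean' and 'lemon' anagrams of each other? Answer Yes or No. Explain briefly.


Sorted letters of 'glean': 'aegln'
Sorted letters of 'lemon': 'elmno'
They do not match.

No


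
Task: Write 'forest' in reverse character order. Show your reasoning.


Reverse 'forest' character by character: 'tserof'.

tserof


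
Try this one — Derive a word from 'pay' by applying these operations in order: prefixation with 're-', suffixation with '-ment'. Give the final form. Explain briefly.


Step 1: Add prefix 're-' to 'pay' = 'repay'
Step 2: Add suffix '-ment' to 'repay' = 'repayment'

repayment


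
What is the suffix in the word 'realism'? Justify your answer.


The word 'realism' = 'real' (root) + '-ism' (suffix). The suffix is '-ism'.

ism


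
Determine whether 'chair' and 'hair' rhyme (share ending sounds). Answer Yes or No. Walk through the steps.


Rime (stressed vowel + following sounds) of 'chair': -air = /ɛər/
Rime of 'hair': -air = /ɛər/
/ɛər/ and /ɛər/ are the same ending sound, so the words rhyme.

Yes


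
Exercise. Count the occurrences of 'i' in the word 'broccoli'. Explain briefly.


Letter 'i' in 'broccoli': found at position(s) 8 = 1 occurrence(s).

1


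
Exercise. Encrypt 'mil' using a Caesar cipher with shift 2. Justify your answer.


Shift each letter by 2: m -> o, i -> k, l -> n. Result: 'okn'.

okn


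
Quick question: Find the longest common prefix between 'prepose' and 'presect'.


Compare from the start: 3 characters match: 'pre'. Mismatch at position 4: 'p' vs 's'.

pre


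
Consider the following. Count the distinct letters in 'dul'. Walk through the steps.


Unique letters in 'dul': {d, l, u} = 3 distinct letters.

3


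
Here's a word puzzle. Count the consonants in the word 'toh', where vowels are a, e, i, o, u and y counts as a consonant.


Consonants in 'toh': t, h = 2 consonants.

2


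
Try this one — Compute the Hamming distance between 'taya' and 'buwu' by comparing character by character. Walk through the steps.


Alignment:
Position 1: 't' vs 'b' = DIFFER
Position 2: 'a' vs 'u' = DIFFER
Position 3: 'y' vs 'w' = DIFFER
Position 4: 'a' vs 'u' = DIFFER
Total differences: 4

4


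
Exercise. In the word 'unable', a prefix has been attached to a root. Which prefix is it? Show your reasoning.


The word 'unable' = 'un' (prefix) + 'able' (root). The prefix is 'un'.

un


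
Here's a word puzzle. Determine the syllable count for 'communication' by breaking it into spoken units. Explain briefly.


Break 'communication' into syllables: com-mu-ni-ca-tion -> com | mu | ni | ca | tion = 5 syllables

5 syllables


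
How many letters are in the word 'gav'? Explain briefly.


Spell out 'gav' and number each letter: g(1), a(2), v(3). Total: 3 letters.

3


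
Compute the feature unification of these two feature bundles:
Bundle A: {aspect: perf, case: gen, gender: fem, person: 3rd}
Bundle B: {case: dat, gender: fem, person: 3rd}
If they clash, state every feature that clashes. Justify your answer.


Compare features:
aspect: A=perf vs B=_ -> unified: perf
case: A=gen vs B=dat -> CLASH
gender: A=fem vs B=fem -> unified: fem
person: A=3rd vs B=3rd -> unified: 3rd
Clash detected on feature 'case' (gen vs dat); unification fails.

CLASH on 'case' (gen vs dat)


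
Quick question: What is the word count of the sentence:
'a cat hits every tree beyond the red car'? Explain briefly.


Split into words: a | cat | hits | every | tree | beyond | the | red | car = 9 words.

9


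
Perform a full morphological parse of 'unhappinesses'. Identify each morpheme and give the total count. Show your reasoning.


Step 1: Identify prefix: 'un' (meaning: not/reverse)
Step 2: Identify root: 'happy'
Step 3: Identify suffix(es): 'ness, es'
Decomposition: un- (prefix: not/reverse) + happy (root) + -ness (suffix: state of) + -es (plural)
Total morphemes: 4

4 morphemes (un- (prefix: not/reverse) + happy (root) + -ness (suffix: state of) + -es (plural))


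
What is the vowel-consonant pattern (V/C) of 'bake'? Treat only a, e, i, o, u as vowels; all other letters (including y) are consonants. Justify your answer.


Letter mapping: b = C, a = V, k = C, e = V.

CVCV


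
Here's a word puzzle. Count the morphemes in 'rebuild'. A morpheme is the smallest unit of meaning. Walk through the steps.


Decomposition: re- (prefix) + build (root) = 2 morpheme(s)

2 morphemes


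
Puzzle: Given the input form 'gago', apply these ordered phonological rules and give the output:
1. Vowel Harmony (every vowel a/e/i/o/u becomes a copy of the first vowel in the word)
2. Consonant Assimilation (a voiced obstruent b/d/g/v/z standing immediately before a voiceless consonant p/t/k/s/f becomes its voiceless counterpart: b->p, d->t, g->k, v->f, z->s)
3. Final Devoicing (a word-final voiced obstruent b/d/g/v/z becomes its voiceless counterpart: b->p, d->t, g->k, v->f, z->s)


Starting form: 'gago'
Rule 1: Vowel Harmony: all vowels become 'a' (matching first vowel). 'gago' -> 'gaga'
Rule 2: Consonant Assimilation: no voiced obstruent (b/d/g/v/z) stands immediately before a voiceless consonant (p/t/k/s/f). No change.
Rule 3: Final Devoicing: the word ends in the vowel 'a', not a consonant. No change.
Final form: 'gaga'

gaga


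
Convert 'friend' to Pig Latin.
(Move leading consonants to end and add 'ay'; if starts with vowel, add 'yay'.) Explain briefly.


'friend': move consonant cluster 'fr' to end and add 'ay': 'iendfray'.

iendfray


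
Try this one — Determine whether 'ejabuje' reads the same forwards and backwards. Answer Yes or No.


Forward: 'ejabuje'
Reversed: 'ejubaje'
They differ.

No


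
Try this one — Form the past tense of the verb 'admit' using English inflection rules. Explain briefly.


Apply rule: Double final consonant and add -ed. 'admit' becomes 'admitted'.

admitted


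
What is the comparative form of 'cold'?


Apply comparative formation (add -er): 'cold' -> 'colder'.

colder


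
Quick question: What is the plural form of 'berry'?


Apply rule: Change -y to -ies (consonant + y). 'berry' becomes 'berries'.

berries


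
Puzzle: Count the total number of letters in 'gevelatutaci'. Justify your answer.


Spell out 'gevelatutaci' and number each letter: g(1), e(2), v(3), e(4), l(5), a(6), t(7), u(8), t(9), a(10), c(11), i(12). Total: 12 letters.

12


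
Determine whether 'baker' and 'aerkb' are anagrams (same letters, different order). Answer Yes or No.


Sorted letters of 'baker': 'abekr'
Sorted letters of 'aerkb': 'abekr'
They match.

Yes


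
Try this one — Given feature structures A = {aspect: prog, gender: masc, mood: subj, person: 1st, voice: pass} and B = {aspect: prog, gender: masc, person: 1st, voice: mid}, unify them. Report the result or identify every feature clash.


Compare features:
aspect: A=prog vs B=prog -> unified: prog
gender: A=masc vs B=masc -> unified: masc
mood: A=subj vs B=_ -> unified: subj
person: A=1st vs B=1st -> unified: 1st
voice: A=pass vs B=mid -> CLASH
Clash detected on feature 'voice' (pass vs mid); unification fails.

CLASH on 'voice' (pass vs mid)


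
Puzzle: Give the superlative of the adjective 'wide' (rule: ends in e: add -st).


Apply superlative formation (ends in e: add -st): 'wide' -> 'widest'.

widest


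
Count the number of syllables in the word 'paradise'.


Break 'paradise' into syllables: par-a-dise -> par | a | dise = 3 syllables

3 syllables


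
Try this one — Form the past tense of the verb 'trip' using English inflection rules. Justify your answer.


Apply rule: Double final consonant and add -ed. 'trip' becomes 'tripped'.

tripped


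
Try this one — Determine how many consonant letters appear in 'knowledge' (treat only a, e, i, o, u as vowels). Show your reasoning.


Consonants in 'knowledge': k, n, w, l, d, g = 6 consonants.

6


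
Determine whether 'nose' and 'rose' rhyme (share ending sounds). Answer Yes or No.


Rime (stressed vowel + following sounds) of 'nose': -ose = /oʊz/
Rime of 'rose': -ose = /oʊz/
/oʊz/ and /oʊz/ are the same ending sound, so the words rhyme.

Yes


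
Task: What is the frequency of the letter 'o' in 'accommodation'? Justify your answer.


Letter 'o' in 'accommodation': found at position(s) 4, 7, 12 = 3 occurrence(s).

3


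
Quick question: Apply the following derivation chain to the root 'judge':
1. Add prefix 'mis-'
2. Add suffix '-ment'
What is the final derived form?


Step 1: Add prefix 'mis-' to 'judge' = 'misjudge'
Step 2: Add suffix '-ment' to 'misjudge' = 'misjudgment'

misjudgment


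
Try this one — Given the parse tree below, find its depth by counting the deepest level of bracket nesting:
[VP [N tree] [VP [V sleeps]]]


Count bracket nesting levels:
'[' at pos 0: depth = 1
'[' at pos 4: depth = 2
'[' at pos 13: depth = 2
'[' at pos 17: depth = 3
Maximum depth reached: 3

3


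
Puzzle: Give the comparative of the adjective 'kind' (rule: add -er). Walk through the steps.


Apply comparative formation (add -er): 'kind' -> 'kinder'.

kinder


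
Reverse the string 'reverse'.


Reverse 'reverse' character by character: 'esrever'.

esrever


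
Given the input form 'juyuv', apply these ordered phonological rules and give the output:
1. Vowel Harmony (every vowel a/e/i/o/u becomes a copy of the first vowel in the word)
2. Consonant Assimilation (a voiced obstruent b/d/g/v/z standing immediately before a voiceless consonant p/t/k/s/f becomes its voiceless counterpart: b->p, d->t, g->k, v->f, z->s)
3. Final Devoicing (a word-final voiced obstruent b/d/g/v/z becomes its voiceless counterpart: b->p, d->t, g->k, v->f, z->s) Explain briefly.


Starting form: 'juyuv'
Rule 1: Vowel Harmony: all vowels already match. No change.
Rule 2: Consonant Assimilation: no voiced obstruent (b/d/g/v/z) stands immediately before a voiceless consonant (p/t/k/s/f). No change.
Rule 3: Final Devoicing: word-final voiced obstruent 'v' becomes voiceless 'f'. 'juyuv' -> 'juyuf'
Final form: 'juyuf'

juyuf


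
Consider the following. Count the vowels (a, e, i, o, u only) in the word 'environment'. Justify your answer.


Vowels in 'environment': e, i, o, e = 4 vowels.

4


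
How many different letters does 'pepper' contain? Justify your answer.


Unique letters in 'pepper': {e, p, r} = 3 distinct letters.

3


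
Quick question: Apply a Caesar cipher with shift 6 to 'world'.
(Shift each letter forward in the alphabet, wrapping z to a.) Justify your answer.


Shift each letter by 6: w -> c, o -> u, r -> x, l -> r, d -> j. Result: 'cuxrj'.

cuxrj


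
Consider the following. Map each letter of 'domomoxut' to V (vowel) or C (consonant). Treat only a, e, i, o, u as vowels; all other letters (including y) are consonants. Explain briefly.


Letter mapping: d = C, o = V, m = C, o = V, m = C, o = V, x = C, u = V, t = C.

CVCVCVCVC


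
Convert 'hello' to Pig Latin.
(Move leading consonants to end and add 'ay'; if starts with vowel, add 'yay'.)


'hello': move consonant cluster 'h' to end and add 'ay': 'ellohay'.

ellohay


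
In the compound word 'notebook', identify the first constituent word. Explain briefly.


Split 'notebook' into 'note' + 'book'. The first part is 'note'.

note


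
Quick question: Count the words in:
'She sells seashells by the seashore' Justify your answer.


Split into words: She | sells | seashells | by | the | seashore = 6 words.

6


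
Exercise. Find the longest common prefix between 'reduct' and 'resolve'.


Compare from the start: 2 characters match: 're'. Mismatch at position 3: 'd' vs 's'.

re


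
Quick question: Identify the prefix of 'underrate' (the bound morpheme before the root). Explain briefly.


The word 'underrate' = 'under' (prefix) + 'rate' (root). The prefix is 'under'.

under


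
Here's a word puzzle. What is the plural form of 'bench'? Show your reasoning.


Apply rule: Add -es (sibilant/fricative ending). 'bench' becomes 'benches'.

benches


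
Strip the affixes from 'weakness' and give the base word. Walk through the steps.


Remove suffix '-ness' from 'weakness' to get root 'weak'.

weak


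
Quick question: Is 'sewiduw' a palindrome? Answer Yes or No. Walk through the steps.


Forward: 'sewiduw'
Reversed: 'wudiwes'
They differ.

No


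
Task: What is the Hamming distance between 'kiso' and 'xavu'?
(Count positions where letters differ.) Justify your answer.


Alignment:
Position 1: 'k' vs 'x' = DIFFER
Position 2: 'i' vs 'a' = DIFFER
Position 3: 's' vs 'v' = DIFFER
Position 4: 'o' vs 'u' = DIFFER
Total differences: 4

4


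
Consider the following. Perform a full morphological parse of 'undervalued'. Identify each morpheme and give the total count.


Step 1: Identify prefix: 'under' (meaning: beneath/insufficient)
Step 2: Identify root: 'value'
Step 3: Identify suffix(es): 'ed'
Decomposition: under- (prefix: beneath/insufficient) + value (root) + -ed (suffix: past)
Total morphemes: 3

3 morphemes (under- (prefix: beneath/insufficient) + value (root) + -ed (suffix: past))


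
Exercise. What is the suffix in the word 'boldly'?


The word 'boldly' = 'bold' (root) + '-ly' (suffix). The suffix is '-ly'.

ly


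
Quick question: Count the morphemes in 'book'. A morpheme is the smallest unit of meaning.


Decomposition: book (free morpheme) = 1 morpheme(s)

1 morphemes


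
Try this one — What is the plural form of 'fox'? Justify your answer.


Apply rule: Add -es (sibilant/fricative ending). 'fox' becomes 'foxes'.

foxes


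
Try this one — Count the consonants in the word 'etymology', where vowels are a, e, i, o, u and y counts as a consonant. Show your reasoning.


Consonants in 'etymology': t, y, m, l, g, y = 6 consonants.

6


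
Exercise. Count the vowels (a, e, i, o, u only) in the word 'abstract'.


Vowels in 'abstract': a, a = 2 vowels.

2


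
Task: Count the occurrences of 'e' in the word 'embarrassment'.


Letter 'e' in 'embarrassment': found at position(s) 1, 11 = 2 occurrence(s).

2


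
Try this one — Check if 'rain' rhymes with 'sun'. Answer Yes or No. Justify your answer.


Rime (stressed vowel + following sounds) of 'rain': -ain = /eɪn/
Rime of 'sun': -un = /ʌn/
/eɪn/ and /ʌn/ are different ending sounds, so the words do not rhyme.

No


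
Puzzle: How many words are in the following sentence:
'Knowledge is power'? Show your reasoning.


Split into words: Knowledge | is | power = 3 words.

3


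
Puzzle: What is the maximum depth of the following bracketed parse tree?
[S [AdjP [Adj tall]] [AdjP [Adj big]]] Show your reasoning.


Count bracket nesting levels:
'[' at pos 0: depth = 1
'[' at pos 3: depth = 2
'[' at pos 9: depth = 3
'[' at pos 21: depth = 2
'[' at pos 27: depth = 3
Maximum depth reached: 3

3


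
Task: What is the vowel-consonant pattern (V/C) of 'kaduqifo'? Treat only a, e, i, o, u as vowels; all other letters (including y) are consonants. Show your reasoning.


Letter mapping: k = C, a = V, d = C, u = V, q = C, i = V, f = C, o = V.

CVCVCVCV


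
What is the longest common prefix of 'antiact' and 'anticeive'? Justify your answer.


Compare from the start: 4 characters match: 'anti'. Mismatch at position 5: 'a' vs 'c'.

anti


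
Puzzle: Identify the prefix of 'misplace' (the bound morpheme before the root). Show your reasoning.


The word 'misplace' = 'mis' (prefix) + 'place' (root). The prefix is 'mis'.

mis


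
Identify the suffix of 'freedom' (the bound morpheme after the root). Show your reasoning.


The word 'freedom' = 'free' (root) + '-dom' (suffix). The suffix is '-dom'.

dom


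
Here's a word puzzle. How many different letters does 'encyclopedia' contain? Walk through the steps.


Unique letters in 'encyclopedia': {a, c, d, e, i, l, n, o, p, y} = 10 distinct letters.

10


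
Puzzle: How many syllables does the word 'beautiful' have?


Break 'beautiful' into syllables: beau-ti-ful -> beau | ti | ful = 3 syllables

3 syllables


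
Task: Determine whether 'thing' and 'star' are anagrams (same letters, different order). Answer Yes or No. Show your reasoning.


Sorted letters of 'thing': 'ghint'
Sorted letters of 'star': 'arst'
They do not match.

No


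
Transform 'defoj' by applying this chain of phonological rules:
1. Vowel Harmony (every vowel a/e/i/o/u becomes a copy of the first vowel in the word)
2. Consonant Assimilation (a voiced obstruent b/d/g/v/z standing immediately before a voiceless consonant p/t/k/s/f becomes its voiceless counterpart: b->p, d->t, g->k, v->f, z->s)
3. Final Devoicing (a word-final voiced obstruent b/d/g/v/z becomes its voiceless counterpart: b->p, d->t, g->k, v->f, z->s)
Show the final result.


Starting form: 'defoj'
Rule 1: Vowel Harmony: all vowels become 'e' (matching first vowel). 'defoj' -> 'defej'
Rule 2: Consonant Assimilation: no voiced obstruent (b/d/g/v/z) stands immediately before a voiceless consonant (p/t/k/s/f). No change.
Rule 3: Final Devoicing: final consonant 'j' is not one of the voiced obstruents b/d/g/v/z. No change.
Final form: 'defej'

defej


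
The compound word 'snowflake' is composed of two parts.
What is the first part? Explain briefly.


Split 'snowflake' into 'snow' + 'flake'. The first part is 'snow'.

snow


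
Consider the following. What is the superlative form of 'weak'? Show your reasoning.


Apply superlative formation (add -est): 'weak' -> 'weakest'.

weakest


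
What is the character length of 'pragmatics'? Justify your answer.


Spell out 'pragmatics' and number each letter: p(1), r(2), a(3), g(4), m(5), a(6), t(7), i(8), c(9), s(10). Total: 10 letters.

10


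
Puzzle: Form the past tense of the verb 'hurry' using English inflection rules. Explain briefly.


Apply rule: Change -y to -ied. 'hurry' becomes 'hurried'.

hurried


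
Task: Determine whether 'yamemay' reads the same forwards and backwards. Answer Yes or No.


Forward: 'yamemay'
Reversed: 'yamemay'
They are identical.

Yes


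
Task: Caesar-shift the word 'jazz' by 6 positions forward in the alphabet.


Shift each letter by 6: j -> p, a -> g, z -> f, z -> f. Result: 'pgff'.

pgff


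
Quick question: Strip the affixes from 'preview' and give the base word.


Remove prefix 'pre' from 'preview' to get root 'view'.

view


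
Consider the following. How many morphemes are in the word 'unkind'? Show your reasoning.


Decomposition: un- (prefix) + kind (root) = 2 morpheme(s)

2 morphemes


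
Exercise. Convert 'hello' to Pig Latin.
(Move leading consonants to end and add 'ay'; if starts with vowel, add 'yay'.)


'hello': move consonant cluster 'h' to end and add 'ay': 'ellohay'.

ellohay


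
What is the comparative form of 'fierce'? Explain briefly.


Apply comparative formation (ends in e: add -r): 'fierce' -> 'fiercer'.

fiercer


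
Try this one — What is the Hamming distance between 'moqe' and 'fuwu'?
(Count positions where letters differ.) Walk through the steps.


Alignment:
Position 1: 'm' vs 'f' = DIFFER
Position 2: 'o' vs 'u' = DIFFER
Position 3: 'q' vs 'w' = DIFFER
Position 4: 'e' vs 'u' = DIFFER
Total differences: 4

4


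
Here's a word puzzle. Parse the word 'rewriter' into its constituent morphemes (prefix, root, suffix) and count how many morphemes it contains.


Step 1: Identify prefix: 're' (meaning: again)
Step 2: Identify root: 'write'
Step 3: Identify suffix(es): 'er'
Decomposition: re- (prefix: again) + write (root) + -er (suffix: one who)
Total morphemes: 3

3 morphemes (re- (prefix: again) + write (root) + -er (suffix: one who))


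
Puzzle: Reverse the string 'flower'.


Reverse 'flower' character by character: 'rewolf'.

rewolf


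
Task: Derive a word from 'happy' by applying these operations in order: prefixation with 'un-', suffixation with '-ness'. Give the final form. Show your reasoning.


Step 1: Add prefix 'un-' to 'happy' = 'unhappy'
Step 2: Add suffix '-ness' to 'unhappy' = 'unhappiness'

unhappiness


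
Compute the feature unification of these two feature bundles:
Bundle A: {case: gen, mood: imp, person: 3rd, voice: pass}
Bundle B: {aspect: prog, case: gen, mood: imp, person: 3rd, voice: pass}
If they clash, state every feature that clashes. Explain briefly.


Compare features:
aspect: A=_ vs B=prog -> unified: prog
case: A=gen vs B=gen -> unified: gen
mood: A=imp vs B=imp -> unified: imp
person: A=3rd vs B=3rd -> unified: 3rd
voice: A=pass vs B=pass -> unified: pass
No clashes found.

Unified: {aspect: prog, case: gen, mood: imp, person: 3rd, voice: pass}


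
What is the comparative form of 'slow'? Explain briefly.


Apply comparative formation (add -er): 'slow' -> 'slower'.

slower


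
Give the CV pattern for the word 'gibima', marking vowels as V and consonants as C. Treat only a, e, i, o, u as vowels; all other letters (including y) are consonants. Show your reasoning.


Letter mapping: g = C, i = V, b = C, i = V, m = C, a = V.

CVCVCV


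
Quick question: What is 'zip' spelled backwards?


Reverse 'zip' character by character: 'piz'.

piz


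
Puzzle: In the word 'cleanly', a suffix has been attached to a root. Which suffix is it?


The word 'cleanly' = 'clean' (root) + '-ly' (suffix). The suffix is '-ly'.

ly


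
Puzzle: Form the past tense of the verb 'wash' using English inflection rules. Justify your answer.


Apply rule: Add -ed. 'wash' becomes 'washed'.

washed


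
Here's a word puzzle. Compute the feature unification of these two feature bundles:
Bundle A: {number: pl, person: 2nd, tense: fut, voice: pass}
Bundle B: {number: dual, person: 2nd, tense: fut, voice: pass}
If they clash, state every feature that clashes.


Compare features:
number: A=pl vs B=dual -> CLASH
person: A=2nd vs B=2nd -> unified: 2nd
tense: A=fut vs B=fut -> unified: fut
voice: A=pass vs B=pass -> unified: pass
Clash detected on feature 'number' (pl vs dual); unification fails.

CLASH on 'number' (pl vs dual)


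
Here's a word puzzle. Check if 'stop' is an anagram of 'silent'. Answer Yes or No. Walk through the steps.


Sorted letters of 'stop': 'opst'
Sorted letters of 'silent': 'eilnst'
They do not match.

No


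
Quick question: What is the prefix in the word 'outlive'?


The word 'outlive' = 'out' (prefix) + 'live' (root). The prefix is 'out'.

out


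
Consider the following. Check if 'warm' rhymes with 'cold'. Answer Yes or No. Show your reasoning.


Rime (stressed vowel + following sounds) of 'warm': -arm = /ɔːrm/
Rime of 'cold': -old = /oʊld/
/ɔːrm/ and /oʊld/ are different ending sounds, so the words do not rhyme.

No


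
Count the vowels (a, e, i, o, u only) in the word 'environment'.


Vowels in 'environment': e, i, o, e = 4 vowels.

4


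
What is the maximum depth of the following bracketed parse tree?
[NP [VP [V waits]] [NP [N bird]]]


Count bracket nesting levels:
'[' at pos 0: depth = 1
'[' at pos 4: depth = 2
'[' at pos 8: depth = 3
'[' at pos 19: depth = 2
'[' at pos 23: depth = 3
Maximum depth reached: 3

3


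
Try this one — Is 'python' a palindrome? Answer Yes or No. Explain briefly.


Forward: 'python'
Reversed: 'nohtyp'
They differ.

No


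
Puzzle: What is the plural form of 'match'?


Apply rule: Add -es (sibilant/fricative ending). 'match' becomes 'matches'.

matches


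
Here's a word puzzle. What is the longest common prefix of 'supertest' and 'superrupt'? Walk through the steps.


Compare from the start: 5 characters match: 'super'. Mismatch at position 6: 't' vs 'r'.

super


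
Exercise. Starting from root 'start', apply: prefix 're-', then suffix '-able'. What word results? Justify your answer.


Step 1: Add prefix 're-' to 'start' = 'restart'
Step 2: Add suffix '-able' to 'restart' = 'restartable'

restartable


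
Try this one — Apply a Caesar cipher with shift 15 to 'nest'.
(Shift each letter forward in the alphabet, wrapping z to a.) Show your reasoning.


Shift each letter by 15: n -> c, e -> t, s -> h, t -> i. Result: 'cthi'.

cthi


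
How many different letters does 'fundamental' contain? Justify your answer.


Unique letters in 'fundamental': {a, d, e, f, l, m, n, t, u} = 9 distinct letters.

9


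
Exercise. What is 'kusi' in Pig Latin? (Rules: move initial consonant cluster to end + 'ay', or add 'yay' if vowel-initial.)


'kusi': move consonant cluster 'k' to end and add 'ay': 'usikay'.

usikay


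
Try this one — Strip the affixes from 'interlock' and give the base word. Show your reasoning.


Remove prefix 'inter' from 'interlock' to get root 'lock'.

lock


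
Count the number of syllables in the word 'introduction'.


Break 'introduction' into syllables: in-tro-duc-tion -> in | tro | duc | tion = 4 syllables

4 syllables


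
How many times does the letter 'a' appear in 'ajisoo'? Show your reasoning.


Letter 'a' in 'ajisoo': found at position(s) 1 = 1 occurrence(s).

1


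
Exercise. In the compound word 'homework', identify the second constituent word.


Split 'homework' into 'home' + 'work'. The second part is 'work'.

work


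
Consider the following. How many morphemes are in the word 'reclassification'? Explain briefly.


Decomposition: re- (prefix) + class (root) + -ify (suffix) + -ation (suffix) = 4 morpheme(s)

4 morphemes


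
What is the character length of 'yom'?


Spell out 'yom' and number each letter: y(1), o(2), m(3). Total: 3 letters.

3


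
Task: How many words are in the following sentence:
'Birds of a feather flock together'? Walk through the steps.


Split into words: Birds | of | a | feather | flock | together = 6 words.

6


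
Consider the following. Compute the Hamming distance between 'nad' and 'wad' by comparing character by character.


Alignment:
Position 1: 'n' vs 'w' = DIFFER
Position 2: 'a' vs 'a' = match
Position 3: 'd' vs 'd' = match
Total differences: 1

1


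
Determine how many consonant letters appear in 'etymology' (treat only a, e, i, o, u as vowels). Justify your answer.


Consonants in 'etymology': t, y, m, l, g, y = 6 consonants.

6


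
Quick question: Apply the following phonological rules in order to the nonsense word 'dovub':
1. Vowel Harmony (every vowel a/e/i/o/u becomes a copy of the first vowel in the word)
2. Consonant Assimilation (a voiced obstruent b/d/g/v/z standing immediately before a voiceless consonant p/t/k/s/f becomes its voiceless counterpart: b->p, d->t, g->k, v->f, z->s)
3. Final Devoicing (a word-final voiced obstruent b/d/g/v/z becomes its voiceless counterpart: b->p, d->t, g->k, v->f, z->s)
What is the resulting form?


Starting form: 'dovub'
Rule 1: Vowel Harmony: all vowels become 'o' (matching first vowel). 'dovub' -> 'dovob'
Rule 2: Consonant Assimilation: no voiced obstruent (b/d/g/v/z) stands immediately before a voiceless consonant (p/t/k/s/f). No change.
Rule 3: Final Devoicing: word-final voiced obstruent 'b' becomes voiceless 'p'. 'dovob' -> 'dovop'
Final form: 'dovop'

dovop


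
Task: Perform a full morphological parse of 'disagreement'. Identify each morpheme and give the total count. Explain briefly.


Step 1: Identify prefix: 'dis' (meaning: not/apart)
Step 2: Identify root: 'agree'
Step 3: Identify suffix(es): 'ment'
Decomposition: dis- (prefix: not/apart) + agree (root) + -ment (suffix: action/result)
Total morphemes: 3

3 morphemes (dis- (prefix: not/apart) + agree (root) + -ment (suffix: action/result))


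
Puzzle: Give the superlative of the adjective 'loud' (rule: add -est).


Apply superlative formation (add -est): 'loud' -> 'loudest'.

loudest


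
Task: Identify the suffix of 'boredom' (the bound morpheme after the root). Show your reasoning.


The word 'boredom' = 'bore' (root) + '-dom' (suffix). The suffix is '-dom'.

dom


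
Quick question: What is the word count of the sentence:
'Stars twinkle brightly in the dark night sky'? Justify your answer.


Split into words: Stars | twinkle | brightly | in | the | dark | night | sky = 8 words.

8


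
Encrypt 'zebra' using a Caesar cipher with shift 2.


Shift each letter by 2: z -> b, e -> g, b -> d, r -> t, a -> c. Result: 'bgdtc'.

bgdtc


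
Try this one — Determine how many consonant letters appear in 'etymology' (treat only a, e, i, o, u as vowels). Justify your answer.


Consonants in 'etymology': t, y, m, l, g, y = 6 consonants.

6


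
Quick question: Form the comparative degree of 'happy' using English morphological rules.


Apply comparative formation (consonant + y: change y to i, add -er): 'happy' -> 'happier'.

happier


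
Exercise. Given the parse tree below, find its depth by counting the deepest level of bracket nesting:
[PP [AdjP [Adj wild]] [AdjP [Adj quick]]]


Count bracket nesting levels:
'[' at pos 0: depth = 1
'[' at pos 4: depth = 2
'[' at pos 10: depth = 3
'[' at pos 22: depth = 2
'[' at pos 28: depth = 3
Maximum depth reached: 3

3
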